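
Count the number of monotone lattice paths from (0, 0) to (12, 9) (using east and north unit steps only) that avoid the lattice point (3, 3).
Number of paths = 193830

Total paths from (0, 0) to (12, 9): C(21, 12) = 293930. Paths through (3, 3): (paths (0, 0) → (3, 3)) × (paths (3, 3) → (12, 9)) = C(6, 3) · C(15, 9) = 20 · 5005 = 100100. Avoidance count = 293930 − 100100 = 193830.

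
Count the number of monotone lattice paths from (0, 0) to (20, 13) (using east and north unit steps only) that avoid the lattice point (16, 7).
Number of paths = 521683470

Total paths from (0, 0) to (20, 13): C(33, 20) = 573166440. Paths through (16, 7): (paths (0, 0) → (16, 7)) × (paths (16, 7) → (20, 13)) = C(23, 16) · C(10, 4) = 245157 · 210 = 51482970. Avoidance count = 573166440 − 51482970 = 521683470.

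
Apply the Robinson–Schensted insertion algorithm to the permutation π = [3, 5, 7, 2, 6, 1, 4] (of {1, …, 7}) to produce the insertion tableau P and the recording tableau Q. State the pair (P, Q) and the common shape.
P = [1, 4, 6] / [2, 5] / [3, 7];  Q = [1, 2, 3] / [4, 5] / [6, 7];  common shape = (3, 2, 2)

Row-insert the values π_1, π_2, … into P one at a time, bumping the leftmost entry strictly greater than the inserted value down to the next row. The recording tableau Q records, in position (i, j), the step at which that cell was added to P.
  Insert 3 (step 1): P = [3];  Q = [1]
  Insert 5 (step 2): P = [3, 5];  Q = [1, 2]
  Insert 7 (step 3): P = [3, 5, 7];  Q = [1, 2, 3]
  Insert 2 (step 4): P = [2, 5, 7] / [3];  Q = [1, 2, 3] / [4]
  Insert 6 (step 5): P = [2, 5, 6] / [3, 7];  Q = [1, 2, 3] / [4, 5]
  Insert 1 (step 6): P = [1, 5, 6] / [2, 7] / [3];  Q = [1, 2, 3] / [4, 5] / [6]
  Insert 4 (step 7): P = [1, 4, 6] / [2, 5] / [3, 7];  Q = [1, 2, 3] / [4, 5] / [6, 7]
Final shape: (3, 2, 2).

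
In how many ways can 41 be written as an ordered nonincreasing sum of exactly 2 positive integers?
p(41, 2 parts) = 20

Partitions of n into exactly k parts are in bijection with partitions of n − k into at most k parts (subtract 1 from each part). So p(41, exactly 2) = p(39, parts ≤ 2). Computing via the recurrence p(m, j) = p(m, j−1) + p(m−j, j) gives 20.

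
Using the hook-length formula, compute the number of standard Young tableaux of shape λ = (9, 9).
# SYT of shape (9, 9) = 4862

Hook-length formula: f^λ = n! / Π hook(c), product over all cells c of the Young diagram. For λ = (9, 9), n = 18 boxes. Hook lengths by row (left-to-right, top-to-bottom): [10, 9, 8, 7, 6, 5, 4, 3, 2]; [9, 8, 7, 6, 5, 4, 3, 2, 1]. Product of hooks = 1316818944000. So f^λ = 18! / 1316818944000 = 6402373705728000 / 1316818944000 = 4862.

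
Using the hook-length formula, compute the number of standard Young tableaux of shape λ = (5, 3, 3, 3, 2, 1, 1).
# SYT of shape (5, 3, 3, 3, 2, 1, 1) = 6265350

Hook-length formula: f^λ = n! / Π hook(c), product over all cells c of the Young diagram. For λ = (5, 3, 3, 3, 2, 1, 1), n = 18 boxes. Hook lengths by row (left-to-right, top-to-bottom): [11, 8, 6, 2, 1]; [8, 5, 3]; [7, 4, 2]; [6, 3, 1]; [4, 1]; [2]; [1]. Product of hooks = 1021870080. So f^λ = 18! / 1021870080 = 6402373705728000 / 1021870080 = 6265350.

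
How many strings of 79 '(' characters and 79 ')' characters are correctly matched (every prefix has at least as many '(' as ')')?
C_79 = 289450081175264899454283846029490767264392230

These balanced parentheses are counted by the Catalan number C_n = (1/(n + 1)) · C(2n, n). For n = 79: C_79 = (1/80) · C(158, 79) = 23156006494021191956342707682359261381151378400/80 = 289450081175264899454283846029490767264392230.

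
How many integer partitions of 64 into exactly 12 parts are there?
p(64, 12 parts) = 126560

Partitions of n into exactly k parts are in bijection with partitions of n − k into at most k parts (subtract 1 from each part). So p(64, exactly 12) = p(52, parts ≤ 12). Computing via the recurrence p(m, j) = p(m, j−1) + p(m−j, j) gives 126560.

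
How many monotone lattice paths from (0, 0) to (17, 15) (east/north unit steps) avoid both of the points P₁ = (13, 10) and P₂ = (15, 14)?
Number of paths = 240377094

Inclusion–exclusion. Total paths: C(32, 17) = 565722720. Through P₁: C(23, 13)·C(9, 4) = 144152316. Through P₂: C(29, 15)·C(3, 2) = 232676280. Since P₁ is strictly southwest of P₂, a monotone path through both must visit P₁ then P₂; paths through both = C(23, 13)·C(6, 2)·C(3, 2) = 51482970. Avoid both = 565722720 − 144152316 − 232676280 + 51482970 = 240377094.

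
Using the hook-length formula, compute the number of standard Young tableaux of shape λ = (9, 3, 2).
# SYT of shape (9, 3, 2) = 5733

Hook-length formula: f^λ = n! / Π hook(c), product over all cells c of the Young diagram. For λ = (9, 3, 2), n = 14 boxes. Hook lengths by row (left-to-right, top-to-bottom): [11, 10, 8, 6, 5, 4, 3, 2, 1]; [4, 3, 1]; [2, 1]. Product of hooks = 15206400. So f^λ = 14! / 15206400 = 87178291200 / 15206400 = 5733.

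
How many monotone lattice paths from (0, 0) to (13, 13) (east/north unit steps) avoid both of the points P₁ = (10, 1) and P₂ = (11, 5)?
Number of paths = 10201510

Inclusion–exclusion. Total paths: C(26, 13) = 10400600. Through P₁: C(11, 10)·C(15, 3) = 5005. Through P₂: C(16, 11)·C(10, 2) = 196560. Since P₁ is strictly southwest of P₂, a monotone path through both must visit P₁ then P₂; paths through both = C(11, 10)·C(5, 1)·C(10, 2) = 2475. Avoid both = 10400600 − 5005 − 196560 + 2475 = 10201510.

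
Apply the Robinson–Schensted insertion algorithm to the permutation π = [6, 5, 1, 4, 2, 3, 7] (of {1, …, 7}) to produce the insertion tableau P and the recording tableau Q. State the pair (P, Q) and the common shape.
P = [1, 2, 3, 7] / [4] / [5] / [6];  Q = [1, 4, 6, 7] / [2] / [3] / [5];  common shape = (4, 1, 1, 1)

Row-insert the values π_1, π_2, … into P one at a time, bumping the leftmost entry strictly greater than the inserted value down to the next row. The recording tableau Q records, in position (i, j), the step at which that cell was added to P.
  Insert 6 (step 1): P = [6];  Q = [1]
  Insert 5 (step 2): P = [5] / [6];  Q = [1] / [2]
  Insert 1 (step 3): P = [1] / [5] / [6];  Q = [1] / [2] / [3]
  Insert 4 (step 4): P = [1, 4] / [5] / [6];  Q = [1, 4] / [2] / [3]
  Insert 2 (step 5): P = [1, 2] / [4] / [5] / [6];  Q = [1, 4] / [2] / [3] / [5]
  Insert 3 (step 6): P = [1, 2, 3] / [4] / [5] / [6];  Q = [1, 4, 6] / [2] / [3] / [5]
  Insert 7 (step 7): P = [1, 2, 3, 7] / [4] / [5] / [6];  Q = [1, 4, 6, 7] / [2] / [3] / [5]
Final shape: (4, 1, 1, 1).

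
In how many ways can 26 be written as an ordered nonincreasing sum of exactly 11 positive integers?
p(26, 11 parts) = 169

Partitions of n into exactly k parts are in bijection with partitions of n − k into at most k parts (subtract 1 from each part). So p(26, exactly 11) = p(15, parts ≤ 11). Computing via the recurrence p(m, j) = p(m, j−1) + p(m−j, j) gives 169.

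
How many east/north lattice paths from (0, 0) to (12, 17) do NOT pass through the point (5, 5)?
Number of paths = 39198159

Total paths from (0, 0) to (12, 17): C(29, 12) = 51895935. Paths through (5, 5): (paths (0, 0) → (5, 5)) × (paths (5, 5) → (12, 17)) = C(10, 5) · C(19, 7) = 252 · 50388 = 12697776. Avoidance count = 51895935 − 12697776 = 39198159.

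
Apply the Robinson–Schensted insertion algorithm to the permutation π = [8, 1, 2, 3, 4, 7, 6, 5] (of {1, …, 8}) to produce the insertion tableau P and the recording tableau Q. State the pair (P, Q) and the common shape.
P = [1, 2, 3, 4, 5] / [6] / [7] / [8];  Q = [1, 3, 4, 5, 6] / [2] / [7] / [8];  common shape = (5, 1, 1, 1)

Row-insert the values π_1, π_2, … into P one at a time, bumping the leftmost entry strictly greater than the inserted value down to the next row. The recording tableau Q records, in position (i, j), the step at which that cell was added to P.
  Insert 8 (step 1): P = [8];  Q = [1]
  Insert 1 (step 2): P = [1] / [8];  Q = [1] / [2]
  Insert 2 (step 3): P = [1, 2] / [8];  Q = [1, 3] / [2]
  Insert 3 (step 4): P = [1, 2, 3] / [8];  Q = [1, 3, 4] / [2]
  Insert 4 (step 5): P = [1, 2, 3, 4] / [8];  Q = [1, 3, 4, 5] / [2]
  Insert 7 (step 6): P = [1, 2, 3, 4, 7] / [8];  Q = [1, 3, 4, 5, 6] / [2]
  Insert 6 (step 7): P = [1, 2, 3, 4, 6] / [7] / [8];  Q = [1, 3, 4, 5, 6] / [2] / [7]
  Insert 5 (step 8): P = [1, 2, 3, 4, 5] / [6] / [7] / [8];  Q = [1, 3, 4, 5, 6] / [2] / [7] / [8]
Final shape: (5, 1, 1, 1).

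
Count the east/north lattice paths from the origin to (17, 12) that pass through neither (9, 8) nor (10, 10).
Number of paths = 35836749

Inclusion–exclusion. Total paths: C(29, 17) = 51895935. Through P₁: C(17, 9)·C(12, 8) = 12033450. Through P₂: C(20, 10)·C(9, 7) = 6651216. Since P₁ is strictly southwest of P₂, a monotone path through both must visit P₁ then P₂; paths through both = C(17, 9)·C(3, 1)·C(9, 7) = 2625480. Avoid both = 51895935 − 12033450 − 6651216 + 2625480 = 35836749.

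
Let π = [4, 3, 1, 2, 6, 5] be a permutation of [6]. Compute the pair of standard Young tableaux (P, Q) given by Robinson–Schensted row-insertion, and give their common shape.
P = [1, 2, 5] / [3, 6] / [4];  Q = [1, 4, 5] / [2, 6] / [3];  common shape = (3, 2, 1)

Row-insert the values π_1, π_2, … into P one at a time, bumping the leftmost entry strictly greater than the inserted value down to the next row. The recording tableau Q records, in position (i, j), the step at which that cell was added to P.
  Insert 4 (step 1): P = [4];  Q = [1]
  Insert 3 (step 2): P = [3] / [4];  Q = [1] / [2]
  Insert 1 (step 3): P = [1] / [3] / [4];  Q = [1] / [2] / [3]
  Insert 2 (step 4): P = [1, 2] / [3] / [4];  Q = [1, 4] / [2] / [3]
  Insert 6 (step 5): P = [1, 2, 6] / [3] / [4];  Q = [1, 4, 5] / [2] / [3]
  Insert 5 (step 6): P = [1, 2, 5] / [3, 6] / [4];  Q = [1, 4, 5] / [2, 6] / [3]
Final shape: (3, 2, 1).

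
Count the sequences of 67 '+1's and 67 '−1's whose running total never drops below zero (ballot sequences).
C_67 = 22033725021956517463358552614056949950

These ballot sequences are counted by the Catalan number C_n = (1/(n + 1)) · C(2n, n). For n = 67: C_67 = (1/68) · C(134, 67) = 1498293301493043187508381577755872596600/68 = 22033725021956517463358552614056949950.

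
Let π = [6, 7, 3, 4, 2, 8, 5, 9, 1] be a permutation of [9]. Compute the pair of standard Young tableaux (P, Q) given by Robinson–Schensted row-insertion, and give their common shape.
P = [1, 4, 5, 9] / [2, 7, 8] / [3] / [6];  Q = [1, 2, 6, 8] / [3, 4, 7] / [5] / [9];  common shape = (4, 3, 1, 1)

Row-insert the values π_1, π_2, … into P one at a time, bumping the leftmost entry strictly greater than the inserted value down to the next row. The recording tableau Q records, in position (i, j), the step at which that cell was added to P.
  Insert 6 (step 1): P = [6];  Q = [1]
  Insert 7 (step 2): P = [6, 7];  Q = [1, 2]
  Insert 3 (step 3): P = [3, 7] / [6];  Q = [1, 2] / [3]
  Insert 4 (step 4): P = [3, 4] / [6, 7];  Q = [1, 2] / [3, 4]
  Insert 2 (step 5): P = [2, 4] / [3, 7] / [6];  Q = [1, 2] / [3, 4] / [5]
  Insert 8 (step 6): P = [2, 4, 8] / [3, 7] / [6];  Q = [1, 2, 6] / [3, 4] / [5]
  Insert 5 (step 7): P = [2, 4, 5] / [3, 7, 8] / [6];  Q = [1, 2, 6] / [3, 4, 7] / [5]
  Insert 9 (step 8): P = [2, 4, 5, 9] / [3, 7, 8] / [6];  Q = [1, 2, 6, 8] / [3, 4, 7] / [5]
  Insert 1 (step 9): P = [1, 4, 5, 9] / [2, 7, 8] / [3] / [6];  Q = [1, 2, 6, 8] / [3, 4, 7] / [5] / [9]
Final shape: (4, 3, 1, 1).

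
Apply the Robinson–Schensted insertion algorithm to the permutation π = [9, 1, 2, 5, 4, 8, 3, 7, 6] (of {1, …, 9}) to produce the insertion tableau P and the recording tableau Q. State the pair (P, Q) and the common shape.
P = [1, 2, 3, 6] / [4, 7] / [5, 8] / [9];  Q = [1, 3, 4, 6] / [2, 8] / [5, 9] / [7];  common shape = (4, 2, 2, 1)

Row-insert the values π_1, π_2, … into P one at a time, bumping the leftmost entry strictly greater than the inserted value down to the next row. The recording tableau Q records, in position (i, j), the step at which that cell was added to P.
  Insert 9 (step 1): P = [9];  Q = [1]
  Insert 1 (step 2): P = [1] / [9];  Q = [1] / [2]
  Insert 2 (step 3): P = [1, 2] / [9];  Q = [1, 3] / [2]
  Insert 5 (step 4): P = [1, 2, 5] / [9];  Q = [1, 3, 4] / [2]
  Insert 4 (step 5): P = [1, 2, 4] / [5] / [9];  Q = [1, 3, 4] / [2] / [5]
  Insert 8 (step 6): P = [1, 2, 4, 8] / [5] / [9];  Q = [1, 3, 4, 6] / [2] / [5]
  Insert 3 (step 7): P = [1, 2, 3, 8] / [4] / [5] / [9];  Q = [1, 3, 4, 6] / [2] / [5] / [7]
  Insert 7 (step 8): P = [1, 2, 3, 7] / [4, 8] / [5] / [9];  Q = [1, 3, 4, 6] / [2, 8] / [5] / [7]
  Insert 6 (step 9): P = [1, 2, 3, 6] / [4, 7] / [5, 8] / [9];  Q = [1, 3, 4, 6] / [2, 8] / [5, 9] / [7]
Final shape: (4, 2, 2, 1).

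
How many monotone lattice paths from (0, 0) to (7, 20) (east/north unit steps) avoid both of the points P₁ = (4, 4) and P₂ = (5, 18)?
Number of paths = 624606

Inclusion–exclusion. Total paths: C(27, 7) = 888030. Through P₁: C(8, 4)·C(19, 3) = 67830. Through P₂: C(23, 5)·C(4, 2) = 201894. Since P₁ is strictly southwest of P₂, a monotone path through both must visit P₁ then P₂; paths through both = C(8, 4)·C(15, 1)·C(4, 2) = 6300. Avoid both = 888030 − 67830 − 201894 + 6300 = 624606.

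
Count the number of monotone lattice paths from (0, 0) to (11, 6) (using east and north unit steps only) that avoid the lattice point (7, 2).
Number of paths = 9856

Total paths from (0, 0) to (11, 6): C(17, 11) = 12376. Paths through (7, 2): (paths (0, 0) → (7, 2)) × (paths (7, 2) → (11, 6)) = C(9, 7) · C(8, 4) = 36 · 70 = 2520. Avoidance count = 12376 − 2520 = 9856.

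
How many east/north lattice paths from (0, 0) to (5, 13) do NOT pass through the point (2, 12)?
Number of paths = 8204

Total paths from (0, 0) to (5, 13): C(18, 5) = 8568. Paths through (2, 12): (paths (0, 0) → (2, 12)) × (paths (2, 12) → (5, 13)) = C(14, 2) · C(4, 3) = 91 · 4 = 364. Avoidance count = 8568 − 364 = 8204.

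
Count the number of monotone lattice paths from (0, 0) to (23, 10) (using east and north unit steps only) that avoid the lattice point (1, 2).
Number of paths = 75002265

Total paths from (0, 0) to (23, 10): C(33, 23) = 92561040. Paths through (1, 2): (paths (0, 0) → (1, 2)) × (paths (1, 2) → (23, 10)) = C(3, 1) · C(30, 22) = 3 · 5852925 = 17558775. Avoidance count = 92561040 − 17558775 = 75002265.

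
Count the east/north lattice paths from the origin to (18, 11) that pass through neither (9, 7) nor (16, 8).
Number of paths = 19978180

Inclusion–exclusion. Total paths: C(29, 18) = 34597290. Through P₁: C(16, 9)·C(13, 9) = 8179600. Through P₂: C(24, 16)·C(5, 2) = 7354710. Since P₁ is strictly southwest of P₂, a monotone path through both must visit P₁ then P₂; paths through both = C(16, 9)·C(8, 7)·C(5, 2) = 915200. Avoid both = 34597290 − 8179600 − 7354710 + 915200 = 19978180.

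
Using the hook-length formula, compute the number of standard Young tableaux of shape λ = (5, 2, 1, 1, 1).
# SYT of shape (5, 2, 1, 1, 1) = 448

Hook-length formula: f^λ = n! / Π hook(c), product over all cells c of the Young diagram. For λ = (5, 2, 1, 1, 1), n = 10 boxes. Hook lengths by row (left-to-right, top-to-bottom): [9, 5, 3, 2, 1]; [5, 1]; [3]; [2]; [1]. Product of hooks = 8100. So f^λ = 10! / 8100 = 3628800 / 8100 = 448.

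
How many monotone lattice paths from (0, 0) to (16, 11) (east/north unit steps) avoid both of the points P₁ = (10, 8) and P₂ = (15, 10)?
Number of paths = 4662539

Inclusion–exclusion. Total paths: C(27, 16) = 13037895. Through P₁: C(18, 10)·C(9, 6) = 3675672. Through P₂: C(25, 15)·C(2, 1) = 6537520. Since P₁ is strictly southwest of P₂, a monotone path through both must visit P₁ then P₂; paths through both = C(18, 10)·C(7, 5)·C(2, 1) = 1837836. Avoid both = 13037895 − 3675672 − 6537520 + 1837836 = 4662539.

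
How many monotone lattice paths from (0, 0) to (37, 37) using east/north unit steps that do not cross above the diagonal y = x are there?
C_37 = 45950804324621742364

These NE paths below the diagonal are counted by the Catalan number C_n = (1/(n + 1)) · C(2n, n). For n = 37: C_37 = (1/38) · C(74, 37) = 1746130564335626209832/38 = 45950804324621742364.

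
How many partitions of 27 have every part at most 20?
p(27, parts ≤ 20) = 2980

Use the recurrence p(n, m) = p(n, m−1) + p(n−m, m): either the largest part is < m (count p(n, m−1)) or the largest part is exactly m (remove one copy of m, count p(n−m, m)). With p(0, ·) = 1 this gives p(27, parts ≤ 20) = 2980. (By conjugating Young diagrams, this also counts partitions of 27 into at most 20 parts.)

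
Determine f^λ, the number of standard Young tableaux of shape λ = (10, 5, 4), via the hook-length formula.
# SYT of shape (10, 5, 4) = 1410864

Hook-length formula: f^λ = n! / Π hook(c), product over all cells c of the Young diagram. For λ = (10, 5, 4), n = 19 boxes. Hook lengths by row (left-to-right, top-to-bottom): [12, 11, 10, 9, 7, 5, 4, 3, 2, 1]; [6, 5, 4, 3, 1]; [4, 3, 2, 1]. Product of hooks = 86220288000. So f^λ = 19! / 86220288000 = 121645100408832000 / 86220288000 = 1410864.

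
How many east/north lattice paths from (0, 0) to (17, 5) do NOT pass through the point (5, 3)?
Number of paths = 21238

Total paths from (0, 0) to (17, 5): C(22, 17) = 26334. Paths through (5, 3): (paths (0, 0) → (5, 3)) × (paths (5, 3) → (17, 5)) = C(8, 5) · C(14, 12) = 56 · 91 = 5096. Avoidance count = 26334 − 5096 = 21238.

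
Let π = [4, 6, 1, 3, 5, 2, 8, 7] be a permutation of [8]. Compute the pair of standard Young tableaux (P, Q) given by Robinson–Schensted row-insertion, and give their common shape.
P = [1, 2, 5, 7] / [3, 6, 8] / [4];  Q = [1, 2, 5, 7] / [3, 4, 8] / [6];  common shape = (4, 3, 1)

Row-insert the values π_1, π_2, … into P one at a time, bumping the leftmost entry strictly greater than the inserted value down to the next row. The recording tableau Q records, in position (i, j), the step at which that cell was added to P.
  Insert 4 (step 1): P = [4];  Q = [1]
  Insert 6 (step 2): P = [4, 6];  Q = [1, 2]
  Insert 1 (step 3): P = [1, 6] / [4];  Q = [1, 2] / [3]
  Insert 3 (step 4): P = [1, 3] / [4, 6];  Q = [1, 2] / [3, 4]
  Insert 5 (step 5): P = [1, 3, 5] / [4, 6];  Q = [1, 2, 5] / [3, 4]
  Insert 2 (step 6): P = [1, 2, 5] / [3, 6] / [4];  Q = [1, 2, 5] / [3, 4] / [6]
  Insert 8 (step 7): P = [1, 2, 5, 8] / [3, 6] / [4];  Q = [1, 2, 5, 7] / [3, 4] / [6]
  Insert 7 (step 8): P = [1, 2, 5, 7] / [3, 6, 8] / [4];  Q = [1, 2, 5, 7] / [3, 4, 8] / [6]
Final shape: (4, 3, 1).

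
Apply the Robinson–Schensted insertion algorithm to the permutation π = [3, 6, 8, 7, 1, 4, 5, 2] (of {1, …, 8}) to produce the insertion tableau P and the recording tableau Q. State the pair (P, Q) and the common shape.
P = [1, 2, 5] / [3, 4, 7] / [6] / [8];  Q = [1, 2, 3] / [4, 6, 7] / [5] / [8];  common shape = (3, 3, 1, 1)

Row-insert the values π_1, π_2, … into P one at a time, bumping the leftmost entry strictly greater than the inserted value down to the next row. The recording tableau Q records, in position (i, j), the step at which that cell was added to P.
  Insert 3 (step 1): P = [3];  Q = [1]
  Insert 6 (step 2): P = [3, 6];  Q = [1, 2]
  Insert 8 (step 3): P = [3, 6, 8];  Q = [1, 2, 3]
  Insert 7 (step 4): P = [3, 6, 7] / [8];  Q = [1, 2, 3] / [4]
  Insert 1 (step 5): P = [1, 6, 7] / [3] / [8];  Q = [1, 2, 3] / [4] / [5]
  Insert 4 (step 6): P = [1, 4, 7] / [3, 6] / [8];  Q = [1, 2, 3] / [4, 6] / [5]
  Insert 5 (step 7): P = [1, 4, 5] / [3, 6, 7] / [8];  Q = [1, 2, 3] / [4, 6, 7] / [5]
  Insert 2 (step 8): P = [1, 2, 5] / [3, 4, 7] / [6] / [8];  Q = [1, 2, 3] / [4, 6, 7] / [5] / [8]
Final shape: (3, 3, 1, 1).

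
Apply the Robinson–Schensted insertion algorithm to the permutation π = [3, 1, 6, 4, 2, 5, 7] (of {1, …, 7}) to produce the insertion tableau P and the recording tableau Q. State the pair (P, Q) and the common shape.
P = [1, 2, 5, 7] / [3, 4] / [6];  Q = [1, 3, 6, 7] / [2, 4] / [5];  common shape = (4, 2, 1)

Row-insert the values π_1, π_2, … into P one at a time, bumping the leftmost entry strictly greater than the inserted value down to the next row. The recording tableau Q records, in position (i, j), the step at which that cell was added to P.
  Insert 3 (step 1): P = [3];  Q = [1]
  Insert 1 (step 2): P = [1] / [3];  Q = [1] / [2]
  Insert 6 (step 3): P = [1, 6] / [3];  Q = [1, 3] / [2]
  Insert 4 (step 4): P = [1, 4] / [3, 6];  Q = [1, 3] / [2, 4]
  Insert 2 (step 5): P = [1, 2] / [3, 4] / [6];  Q = [1, 3] / [2, 4] / [5]
  Insert 5 (step 6): P = [1, 2, 5] / [3, 4] / [6];  Q = [1, 3, 6] / [2, 4] / [5]
  Insert 7 (step 7): P = [1, 2, 5, 7] / [3, 4] / [6];  Q = [1, 3, 6, 7] / [2, 4] / [5]
Final shape: (4, 2, 1).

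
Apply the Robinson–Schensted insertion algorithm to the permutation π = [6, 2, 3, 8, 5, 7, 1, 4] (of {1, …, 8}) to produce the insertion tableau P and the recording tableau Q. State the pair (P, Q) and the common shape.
P = [1, 3, 4, 7] / [2, 5] / [6, 8];  Q = [1, 3, 4, 6] / [2, 5] / [7, 8];  common shape = (4, 2, 2)

Row-insert the values π_1, π_2, … into P one at a time, bumping the leftmost entry strictly greater than the inserted value down to the next row. The recording tableau Q records, in position (i, j), the step at which that cell was added to P.
  Insert 6 (step 1): P = [6];  Q = [1]
  Insert 2 (step 2): P = [2] / [6];  Q = [1] / [2]
  Insert 3 (step 3): P = [2, 3] / [6];  Q = [1, 3] / [2]
  Insert 8 (step 4): P = [2, 3, 8] / [6];  Q = [1, 3, 4] / [2]
  Insert 5 (step 5): P = [2, 3, 5] / [6, 8];  Q = [1, 3, 4] / [2, 5]
  Insert 7 (step 6): P = [2, 3, 5, 7] / [6, 8];  Q = [1, 3, 4, 6] / [2, 5]
  Insert 1 (step 7): P = [1, 3, 5, 7] / [2, 8] / [6];  Q = [1, 3, 4, 6] / [2, 5] / [7]
  Insert 4 (step 8): P = [1, 3, 4, 7] / [2, 5] / [6, 8];  Q = [1, 3, 4, 6] / [2, 5] / [7, 8]
Final shape: (4, 2, 2).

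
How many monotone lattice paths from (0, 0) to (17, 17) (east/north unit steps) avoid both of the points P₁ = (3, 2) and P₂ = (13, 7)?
Number of paths = 1510481130

Inclusion–exclusion. Total paths: C(34, 17) = 2333606220. Through P₁: C(5, 3)·C(29, 14) = 775587600. Through P₂: C(20, 13)·C(14, 4) = 77597520. Since P₁ is strictly southwest of P₂, a monotone path through both must visit P₁ then P₂; paths through both = C(5, 3)·C(15, 10)·C(14, 4) = 30060030. Avoid both = 2333606220 − 775587600 − 77597520 + 30060030 = 1510481130.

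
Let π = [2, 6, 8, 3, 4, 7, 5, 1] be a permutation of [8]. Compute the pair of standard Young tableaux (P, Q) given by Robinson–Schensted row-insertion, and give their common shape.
P = [1, 3, 4, 5] / [2, 7] / [6] / [8];  Q = [1, 2, 3, 6] / [4, 5] / [7] / [8];  common shape = (4, 2, 1, 1)

Row-insert the values π_1, π_2, … into P one at a time, bumping the leftmost entry strictly greater than the inserted value down to the next row. The recording tableau Q records, in position (i, j), the step at which that cell was added to P.
  Insert 2 (step 1): P = [2];  Q = [1]
  Insert 6 (step 2): P = [2, 6];  Q = [1, 2]
  Insert 8 (step 3): P = [2, 6, 8];  Q = [1, 2, 3]
  Insert 3 (step 4): P = [2, 3, 8] / [6];  Q = [1, 2, 3] / [4]
  Insert 4 (step 5): P = [2, 3, 4] / [6, 8];  Q = [1, 2, 3] / [4, 5]
  Insert 7 (step 6): P = [2, 3, 4, 7] / [6, 8];  Q = [1, 2, 3, 6] / [4, 5]
  Insert 5 (step 7): P = [2, 3, 4, 5] / [6, 7] / [8];  Q = [1, 2, 3, 6] / [4, 5] / [7]
  Insert 1 (step 8): P = [1, 3, 4, 5] / [2, 7] / [6] / [8];  Q = [1, 2, 3, 6] / [4, 5] / [7] / [8]
Final shape: (4, 2, 1, 1).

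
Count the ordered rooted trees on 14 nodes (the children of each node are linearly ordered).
C_13 = 742900

These ordered rooted trees are counted by the Catalan number C_n = (1/(n + 1)) · C(2n, n). For n = 13: C_13 = (1/14) · C(26, 13) = 10400600/14 = 742900.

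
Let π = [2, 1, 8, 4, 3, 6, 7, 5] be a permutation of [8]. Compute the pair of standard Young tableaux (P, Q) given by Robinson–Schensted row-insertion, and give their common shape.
P = [1, 3, 5, 7] / [2, 4, 6] / [8];  Q = [1, 3, 6, 7] / [2, 4, 8] / [5];  common shape = (4, 3, 1)

Row-insert the values π_1, π_2, … into P one at a time, bumping the leftmost entry strictly greater than the inserted value down to the next row. The recording tableau Q records, in position (i, j), the step at which that cell was added to P.
  Insert 2 (step 1): P = [2];  Q = [1]
  Insert 1 (step 2): P = [1] / [2];  Q = [1] / [2]
  Insert 8 (step 3): P = [1, 8] / [2];  Q = [1, 3] / [2]
  Insert 4 (step 4): P = [1, 4] / [2, 8];  Q = [1, 3] / [2, 4]
  Insert 3 (step 5): P = [1, 3] / [2, 4] / [8];  Q = [1, 3] / [2, 4] / [5]
  Insert 6 (step 6): P = [1, 3, 6] / [2, 4] / [8];  Q = [1, 3, 6] / [2, 4] / [5]
  Insert 7 (step 7): P = [1, 3, 6, 7] / [2, 4] / [8];  Q = [1, 3, 6, 7] / [2, 4] / [5]
  Insert 5 (step 8): P = [1, 3, 5, 7] / [2, 4, 6] / [8];  Q = [1, 3, 6, 7] / [2, 4, 8] / [5]
Final shape: (4, 3, 1).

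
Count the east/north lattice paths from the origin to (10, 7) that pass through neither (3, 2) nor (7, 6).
Number of paths = 7464

Inclusion–exclusion. Total paths: C(17, 10) = 19448. Through P₁: C(5, 3)·C(12, 7) = 7920. Through P₂: C(13, 7)·C(4, 3) = 6864. Since P₁ is strictly southwest of P₂, a monotone path through both must visit P₁ then P₂; paths through both = C(5, 3)·C(8, 4)·C(4, 3) = 2800. Avoid both = 19448 − 7920 − 6864 + 2800 = 7464.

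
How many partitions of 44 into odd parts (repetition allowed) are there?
p_odd(44) = 1816

Enumerate partitions using only odd parts via the recurrence o(n, m) = o(n, m−2) + o(n−m, m) over odd m, starting from the largest odd part ≤ n. This gives p_odd(44) = 1816. (Euler's theorem: equals the count of distinct-part partitions.)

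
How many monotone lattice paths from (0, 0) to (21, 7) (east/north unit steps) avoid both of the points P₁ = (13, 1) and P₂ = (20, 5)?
Number of paths = 996468

Inclusion–exclusion. Total paths: C(28, 21) = 1184040. Through P₁: C(14, 13)·C(14, 8) = 42042. Through P₂: C(25, 20)·C(3, 1) = 159390. Since P₁ is strictly southwest of P₂, a monotone path through both must visit P₁ then P₂; paths through both = C(14, 13)·C(11, 7)·C(3, 1) = 13860. Avoid both = 1184040 − 42042 − 159390 + 13860 = 996468.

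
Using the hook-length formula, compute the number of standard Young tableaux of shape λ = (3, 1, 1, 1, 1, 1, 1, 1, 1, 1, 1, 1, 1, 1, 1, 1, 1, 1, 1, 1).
# SYT of shape (3, 1, 1, 1, 1, 1, 1, 1, 1, 1, 1, 1, 1, 1, 1, 1, 1, 1, 1, 1) = 210

Hook-length formula: f^λ = n! / Π hook(c), product over all cells c of the Young diagram. For λ = (3, 1, 1, 1, 1, 1, 1, 1, 1, 1, 1, 1, 1, 1, 1, 1, 1, 1, 1, 1), n = 22 boxes. Hook lengths by row (left-to-right, top-to-bottom): [22, 2, 1]; [19]; [18]; [17]; [16]; [15]; [14]; [13]; [12]; [11]; [10]; [9]; [8]; [7]; [6]; [5]; [4]; [3]; [2]; [1]. Product of hooks = 5352384417988608000. So f^λ = 22! / 5352384417988608000 = 1124000727777607680000 / 5352384417988608000 = 210.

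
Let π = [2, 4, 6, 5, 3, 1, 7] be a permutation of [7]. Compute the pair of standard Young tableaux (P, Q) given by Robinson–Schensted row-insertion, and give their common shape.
P = [1, 3, 5, 7] / [2] / [4] / [6];  Q = [1, 2, 3, 7] / [4] / [5] / [6];  common shape = (4, 1, 1, 1)

Row-insert the values π_1, π_2, … into P one at a time, bumping the leftmost entry strictly greater than the inserted value down to the next row. The recording tableau Q records, in position (i, j), the step at which that cell was added to P.
  Insert 2 (step 1): P = [2];  Q = [1]
  Insert 4 (step 2): P = [2, 4];  Q = [1, 2]
  Insert 6 (step 3): P = [2, 4, 6];  Q = [1, 2, 3]
  Insert 5 (step 4): P = [2, 4, 5] / [6];  Q = [1, 2, 3] / [4]
  Insert 3 (step 5): P = [2, 3, 5] / [4] / [6];  Q = [1, 2, 3] / [4] / [5]
  Insert 1 (step 6): P = [1, 3, 5] / [2] / [4] / [6];  Q = [1, 2, 3] / [4] / [5] / [6]
  Insert 7 (step 7): P = [1, 3, 5, 7] / [2] / [4] / [6];  Q = [1, 2, 3, 7] / [4] / [5] / [6]
Final shape: (4, 1, 1, 1).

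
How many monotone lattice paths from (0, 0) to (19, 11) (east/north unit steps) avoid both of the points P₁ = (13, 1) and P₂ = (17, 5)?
Number of paths = 53805276

Inclusion–exclusion. Total paths: C(30, 19) = 54627300. Through P₁: C(14, 13)·C(16, 6) = 112112. Through P₂: C(22, 17)·C(8, 2) = 737352. Since P₁ is strictly southwest of P₂, a monotone path through both must visit P₁ then P₂; paths through both = C(14, 13)·C(8, 4)·C(8, 2) = 27440. Avoid both = 54627300 − 112112 − 737352 + 27440 = 53805276.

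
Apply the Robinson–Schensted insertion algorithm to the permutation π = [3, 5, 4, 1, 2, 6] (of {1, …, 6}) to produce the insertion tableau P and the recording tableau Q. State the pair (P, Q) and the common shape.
P = [1, 2, 6] / [3, 4] / [5];  Q = [1, 2, 6] / [3, 5] / [4];  common shape = (3, 2, 1)

Row-insert the values π_1, π_2, … into P one at a time, bumping the leftmost entry strictly greater than the inserted value down to the next row. The recording tableau Q records, in position (i, j), the step at which that cell was added to P.
  Insert 3 (step 1): P = [3];  Q = [1]
  Insert 5 (step 2): P = [3, 5];  Q = [1, 2]
  Insert 4 (step 3): P = [3, 4] / [5];  Q = [1, 2] / [3]
  Insert 1 (step 4): P = [1, 4] / [3] / [5];  Q = [1, 2] / [3] / [4]
  Insert 2 (step 5): P = [1, 2] / [3, 4] / [5];  Q = [1, 2] / [3, 5] / [4]
  Insert 6 (step 6): P = [1, 2, 6] / [3, 4] / [5];  Q = [1, 2, 6] / [3, 5] / [4]
Final shape: (3, 2, 1).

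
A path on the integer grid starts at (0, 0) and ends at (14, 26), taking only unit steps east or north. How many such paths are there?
Number of paths = 23206929840

A monotone lattice path from (0, 0) to (14, 26) consists of 14 east steps and 26 north steps in some order, so it is determined by which 14 of the 40 steps are east. The count is C(40, 14) = 23206929840.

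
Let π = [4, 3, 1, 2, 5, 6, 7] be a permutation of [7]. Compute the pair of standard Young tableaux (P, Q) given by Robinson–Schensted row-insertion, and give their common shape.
P = [1, 2, 5, 6, 7] / [3] / [4];  Q = [1, 4, 5, 6, 7] / [2] / [3];  common shape = (5, 1, 1)

Row-insert the values π_1, π_2, … into P one at a time, bumping the leftmost entry strictly greater than the inserted value down to the next row. The recording tableau Q records, in position (i, j), the step at which that cell was added to P.
  Insert 4 (step 1): P = [4];  Q = [1]
  Insert 3 (step 2): P = [3] / [4];  Q = [1] / [2]
  Insert 1 (step 3): P = [1] / [3] / [4];  Q = [1] / [2] / [3]
  Insert 2 (step 4): P = [1, 2] / [3] / [4];  Q = [1, 4] / [2] / [3]
  Insert 5 (step 5): P = [1, 2, 5] / [3] / [4];  Q = [1, 4, 5] / [2] / [3]
  Insert 6 (step 6): P = [1, 2, 5, 6] / [3] / [4];  Q = [1, 4, 5, 6] / [2] / [3]
  Insert 7 (step 7): P = [1, 2, 5, 6, 7] / [3] / [4];  Q = [1, 4, 5, 6, 7] / [2] / [3]
Final shape: (5, 1, 1).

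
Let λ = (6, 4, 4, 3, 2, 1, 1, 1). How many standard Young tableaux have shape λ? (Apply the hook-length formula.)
# SYT of shape (6, 4, 4, 3, 2, 1, 1, 1) = 3361763328

Hook-length formula: f^λ = n! / Π hook(c), product over all cells c of the Young diagram. For λ = (6, 4, 4, 3, 2, 1, 1, 1), n = 22 boxes. Hook lengths by row (left-to-right, top-to-bottom): [13, 9, 7, 5, 2, 1]; [10, 6, 4, 2]; [9, 5, 3, 1]; [7, 3, 1]; [5, 1]; [3]; [2]; [1]. Product of hooks = 334348560000. So f^λ = 22! / 334348560000 = 1124000727777607680000 / 334348560000 = 3361763328.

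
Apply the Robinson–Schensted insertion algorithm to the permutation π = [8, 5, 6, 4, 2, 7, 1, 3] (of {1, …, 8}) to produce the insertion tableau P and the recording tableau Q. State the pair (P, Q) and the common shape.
P = [1, 3, 7] / [2, 6] / [4] / [5] / [8];  Q = [1, 3, 6] / [2, 8] / [4] / [5] / [7];  common shape = (3, 2, 1, 1, 1)

Row-insert the values π_1, π_2, … into P one at a time, bumping the leftmost entry strictly greater than the inserted value down to the next row. The recording tableau Q records, in position (i, j), the step at which that cell was added to P.
  Insert 8 (step 1): P = [8];  Q = [1]
  Insert 5 (step 2): P = [5] / [8];  Q = [1] / [2]
  Insert 6 (step 3): P = [5, 6] / [8];  Q = [1, 3] / [2]
  Insert 4 (step 4): P = [4, 6] / [5] / [8];  Q = [1, 3] / [2] / [4]
  Insert 2 (step 5): P = [2, 6] / [4] / [5] / [8];  Q = [1, 3] / [2] / [4] / [5]
  Insert 7 (step 6): P = [2, 6, 7] / [4] / [5] / [8];  Q = [1, 3, 6] / [2] / [4] / [5]
  Insert 1 (step 7): P = [1, 6, 7] / [2] / [4] / [5] / [8];  Q = [1, 3, 6] / [2] / [4] / [5] / [7]
  Insert 3 (step 8): P = [1, 3, 7] / [2, 6] / [4] / [5] / [8];  Q = [1, 3, 6] / [2, 8] / [4] / [5] / [7]
Final shape: (3, 2, 1, 1, 1).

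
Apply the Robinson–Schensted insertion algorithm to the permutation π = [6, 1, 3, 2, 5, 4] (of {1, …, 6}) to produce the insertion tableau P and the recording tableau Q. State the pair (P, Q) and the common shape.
P = [1, 2, 4] / [3, 5] / [6];  Q = [1, 3, 5] / [2, 6] / [4];  common shape = (3, 2, 1)

Row-insert the values π_1, π_2, … into P one at a time, bumping the leftmost entry strictly greater than the inserted value down to the next row. The recording tableau Q records, in position (i, j), the step at which that cell was added to P.
  Insert 6 (step 1): P = [6];  Q = [1]
  Insert 1 (step 2): P = [1] / [6];  Q = [1] / [2]
  Insert 3 (step 3): P = [1, 3] / [6];  Q = [1, 3] / [2]
  Insert 2 (step 4): P = [1, 2] / [3] / [6];  Q = [1, 3] / [2] / [4]
  Insert 5 (step 5): P = [1, 2, 5] / [3] / [6];  Q = [1, 3, 5] / [2] / [4]
  Insert 4 (step 6): P = [1, 2, 4] / [3, 5] / [6];  Q = [1, 3, 5] / [2, 6] / [4]
Final shape: (3, 2, 1).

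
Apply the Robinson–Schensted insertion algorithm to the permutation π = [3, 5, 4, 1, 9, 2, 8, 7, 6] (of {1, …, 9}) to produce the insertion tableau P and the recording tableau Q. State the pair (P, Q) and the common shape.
P = [1, 2, 6] / [3, 4, 7] / [5, 8] / [9];  Q = [1, 2, 5] / [3, 6, 7] / [4, 8] / [9];  common shape = (3, 3, 2, 1)

Row-insert the values π_1, π_2, … into P one at a time, bumping the leftmost entry strictly greater than the inserted value down to the next row. The recording tableau Q records, in position (i, j), the step at which that cell was added to P.
  Insert 3 (step 1): P = [3];  Q = [1]
  Insert 5 (step 2): P = [3, 5];  Q = [1, 2]
  Insert 4 (step 3): P = [3, 4] / [5];  Q = [1, 2] / [3]
  Insert 1 (step 4): P = [1, 4] / [3] / [5];  Q = [1, 2] / [3] / [4]
  Insert 9 (step 5): P = [1, 4, 9] / [3] / [5];  Q = [1, 2, 5] / [3] / [4]
  Insert 2 (step 6): P = [1, 2, 9] / [3, 4] / [5];  Q = [1, 2, 5] / [3, 6] / [4]
  Insert 8 (step 7): P = [1, 2, 8] / [3, 4, 9] / [5];  Q = [1, 2, 5] / [3, 6, 7] / [4]
  Insert 7 (step 8): P = [1, 2, 7] / [3, 4, 8] / [5, 9];  Q = [1, 2, 5] / [3, 6, 7] / [4, 8]
  Insert 6 (step 9): P = [1, 2, 6] / [3, 4, 7] / [5, 8] / [9];  Q = [1, 2, 5] / [3, 6, 7] / [4, 8] / [9]
Final shape: (3, 3, 2, 1).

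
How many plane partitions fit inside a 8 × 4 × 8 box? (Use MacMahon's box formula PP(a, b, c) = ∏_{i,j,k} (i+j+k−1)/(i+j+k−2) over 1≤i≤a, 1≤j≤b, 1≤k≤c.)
PP(8, 4, 8) = 15484613937936

Evaluate the triple product over i = 1..8, j = 1..4, k = 1..8. The factors are (2/1) · (3/2) · (4/3) · (5/4) · (6/5) · (7/6) · (8/7) · (9/8) · … (256 factors total). The numerators and denominators telescope so the product is an integer; carrying out the multiplication exactly gives PP(8, 4, 8) = 15484613937936.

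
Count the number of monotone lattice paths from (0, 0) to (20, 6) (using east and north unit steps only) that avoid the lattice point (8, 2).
Number of paths = 148330

Total paths from (0, 0) to (20, 6): C(26, 20) = 230230. Paths through (8, 2): (paths (0, 0) → (8, 2)) × (paths (8, 2) → (20, 6)) = C(10, 8) · C(16, 12) = 45 · 1820 = 81900. Avoidance count = 230230 − 81900 = 148330.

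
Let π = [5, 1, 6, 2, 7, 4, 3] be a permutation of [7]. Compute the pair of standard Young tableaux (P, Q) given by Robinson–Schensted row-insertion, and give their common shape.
P = [1, 2, 3] / [4, 6, 7] / [5];  Q = [1, 3, 5] / [2, 4, 6] / [7];  common shape = (3, 3, 1)

Row-insert the values π_1, π_2, … into P one at a time, bumping the leftmost entry strictly greater than the inserted value down to the next row. The recording tableau Q records, in position (i, j), the step at which that cell was added to P.
  Insert 5 (step 1): P = [5];  Q = [1]
  Insert 1 (step 2): P = [1] / [5];  Q = [1] / [2]
  Insert 6 (step 3): P = [1, 6] / [5];  Q = [1, 3] / [2]
  Insert 2 (step 4): P = [1, 2] / [5, 6];  Q = [1, 3] / [2, 4]
  Insert 7 (step 5): P = [1, 2, 7] / [5, 6];  Q = [1, 3, 5] / [2, 4]
  Insert 4 (step 6): P = [1, 2, 4] / [5, 6, 7];  Q = [1, 3, 5] / [2, 4, 6]
  Insert 3 (step 7): P = [1, 2, 3] / [4, 6, 7] / [5];  Q = [1, 3, 5] / [2, 4, 6] / [7]
Final shape: (3, 3, 1).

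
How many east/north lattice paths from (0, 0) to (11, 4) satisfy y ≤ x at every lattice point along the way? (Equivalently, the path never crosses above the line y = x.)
Number of paths = 910

By the reflection principle (André's argument), the number of monotone paths to (11, 4) with n ≤ m that never go above y = x is C(15, 11) − C(15, 12) = 1365 − 455 = 910.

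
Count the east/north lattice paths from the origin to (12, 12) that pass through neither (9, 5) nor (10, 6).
Number of paths = 2351804

Inclusion–exclusion. Total paths: C(24, 12) = 2704156. Through P₁: C(14, 9)·C(10, 3) = 240240. Through P₂: C(16, 10)·C(8, 2) = 224224. Since P₁ is strictly southwest of P₂, a monotone path through both must visit P₁ then P₂; paths through both = C(14, 9)·C(2, 1)·C(8, 2) = 112112. Avoid both = 2704156 − 240240 − 224224 + 112112 = 2351804.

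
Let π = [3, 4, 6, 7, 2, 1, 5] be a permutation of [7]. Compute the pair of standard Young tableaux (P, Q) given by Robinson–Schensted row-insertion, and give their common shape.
P = [1, 4, 5, 7] / [2, 6] / [3];  Q = [1, 2, 3, 4] / [5, 7] / [6];  common shape = (4, 2, 1)

Row-insert the values π_1, π_2, … into P one at a time, bumping the leftmost entry strictly greater than the inserted value down to the next row. The recording tableau Q records, in position (i, j), the step at which that cell was added to P.
  Insert 3 (step 1): P = [3];  Q = [1]
  Insert 4 (step 2): P = [3, 4];  Q = [1, 2]
  Insert 6 (step 3): P = [3, 4, 6];  Q = [1, 2, 3]
  Insert 7 (step 4): P = [3, 4, 6, 7];  Q = [1, 2, 3, 4]
  Insert 2 (step 5): P = [2, 4, 6, 7] / [3];  Q = [1, 2, 3, 4] / [5]
  Insert 1 (step 6): P = [1, 4, 6, 7] / [2] / [3];  Q = [1, 2, 3, 4] / [5] / [6]
  Insert 5 (step 7): P = [1, 4, 5, 7] / [2, 6] / [3];  Q = [1, 2, 3, 4] / [5, 7] / [6]
Final shape: (4, 2, 1).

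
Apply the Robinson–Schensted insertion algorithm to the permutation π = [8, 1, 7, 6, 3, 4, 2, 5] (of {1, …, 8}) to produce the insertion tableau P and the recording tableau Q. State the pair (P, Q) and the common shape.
P = [1, 2, 4, 5] / [3] / [6] / [7] / [8];  Q = [1, 3, 6, 8] / [2] / [4] / [5] / [7];  common shape = (4, 1, 1, 1, 1)

Row-insert the values π_1, π_2, … into P one at a time, bumping the leftmost entry strictly greater than the inserted value down to the next row. The recording tableau Q records, in position (i, j), the step at which that cell was added to P.
  Insert 8 (step 1): P = [8];  Q = [1]
  Insert 1 (step 2): P = [1] / [8];  Q = [1] / [2]
  Insert 7 (step 3): P = [1, 7] / [8];  Q = [1, 3] / [2]
  Insert 6 (step 4): P = [1, 6] / [7] / [8];  Q = [1, 3] / [2] / [4]
  Insert 3 (step 5): P = [1, 3] / [6] / [7] / [8];  Q = [1, 3] / [2] / [4] / [5]
  Insert 4 (step 6): P = [1, 3, 4] / [6] / [7] / [8];  Q = [1, 3, 6] / [2] / [4] / [5]
  Insert 2 (step 7): P = [1, 2, 4] / [3] / [6] / [7] / [8];  Q = [1, 3, 6] / [2] / [4] / [5] / [7]
  Insert 5 (step 8): P = [1, 2, 4, 5] / [3] / [6] / [7] / [8];  Q = [1, 3, 6, 8] / [2] / [4] / [5] / [7]
Final shape: (4, 1, 1, 1, 1).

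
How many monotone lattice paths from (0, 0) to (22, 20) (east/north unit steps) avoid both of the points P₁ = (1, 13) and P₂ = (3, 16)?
Number of paths = 513767690065

Inclusion–exclusion. Total paths: C(42, 22) = 513791607420. Through P₁: C(14, 1)·C(28, 21) = 16576560. Through P₂: C(19, 3)·C(23, 19) = 8580495. Since P₁ is strictly southwest of P₂, a monotone path through both must visit P₁ then P₂; paths through both = C(14, 1)·C(5, 2)·C(23, 19) = 1239700. Avoid both = 513791607420 − 16576560 − 8580495 + 1239700 = 513767690065.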